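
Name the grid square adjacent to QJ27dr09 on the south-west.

Longitude extended square 0; −1 → -1, wraps to 9, carry into subsquare.
Longitude subsquare d = 3; −1 → 2 = c.
Latitude extended square 9; −1 → 8.

QJ27cr98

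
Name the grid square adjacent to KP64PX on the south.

KP64pw

Latitude subsquare x = 23; −1 → 22 = w.
The longitude characters are unchanged.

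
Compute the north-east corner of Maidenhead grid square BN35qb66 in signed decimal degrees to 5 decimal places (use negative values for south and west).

Field B=1, N=13: +1·20° lon, +13·10° lat → SW at lon -160°, lat 40°.
Square 3, 5: +3·2° lon, +5·1° lat → SW at lon -154°, lat 45°.
Subsquare q=16, b=1: +16·0.0833333° lon, +1·0.0416667° lat → SW at lon -152.667°, lat 45.0417°.
Extended square 6, 6: +6·0.00833333° lon, +6·0.00416667° lat → SW at lon -152.617°, lat 45.0667°.
Cell spans 0.00833333° lon × 0.00416667° lat. NE corner is SW corner plus one full cell.
latitude 45.07083, longitude -152.60833.

45.07083, -152.60833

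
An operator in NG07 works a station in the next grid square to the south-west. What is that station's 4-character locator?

MG96

Longitude square 0; −1 → -1, wraps to 9, carry into field.
Longitude field N = 13; −1 → 12 = M.
Latitude square 7; −1 → 6.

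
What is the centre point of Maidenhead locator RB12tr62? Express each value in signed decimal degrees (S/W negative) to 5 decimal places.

-77.28125, 163.63750

Field R=17, B=1: +17·20° lon, +1·10° lat → SW at lon 160°, lat -80°.
Square 1, 2: +1·2° lon, +2·1° lat → SW at lon 162°, lat -78°.
Subsquare t=19, r=17: +19·0.0833333° lon, +17·0.0416667° lat → SW at lon 163.583°, lat -77.2917°.
Extended square 6, 2: +6·0.00833333° lon, +2·0.00416667° lat → SW at lon 163.633°, lat -77.2833°.
Cell spans 0.00833333° lon × 0.00416667° lat. Centre is SW corner plus half of each.
latitude -77.28125, longitude 163.63750.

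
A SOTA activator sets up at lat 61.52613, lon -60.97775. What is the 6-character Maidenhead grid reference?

FP91mm

Shift to the Maidenhead origin (180°W, 90°S): lon 119.0222, lat 151.5261.
Field: lon ⌊119.0222/20⌋ = 5 → F; lat ⌊151.5261/10⌋ = 15 → P.
Square: lon ⌊19.0222/2⌋ = 9; lat ⌊1.5261/1⌋ = 1.
Subsquare: lon ⌊1.0222/0.0833333⌋ = 12 → m; lat ⌊0.5261/0.0416667⌋ = 12 → m.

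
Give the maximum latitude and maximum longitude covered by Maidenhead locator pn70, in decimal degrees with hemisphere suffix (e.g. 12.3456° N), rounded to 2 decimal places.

Field P=15, N=13: +15·20° lon, +13·10° lat → SW at lon 120°, lat 40°.
Square 7, 0: +7·2° lon, +0·1° lat → SW at lon 134°, lat 40°.
Cell spans 2° lon × 1° lat. NE corner is SW corner plus one full cell.
latitude 41.00° N, longitude 136.00° E.

41.00° N, 136.00° E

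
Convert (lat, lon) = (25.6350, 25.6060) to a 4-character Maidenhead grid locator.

Shift to the Maidenhead origin (180°W, 90°S): lon 205.61, lat 115.64.
Field: 205.61/20 → 10 → K, 115.64/10 → 11 → L; chars KL.
Square: 5.61/2 → 2, 5.64/1 → 5; chars 25.

KL25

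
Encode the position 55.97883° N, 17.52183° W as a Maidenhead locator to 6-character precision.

IO15fx

Offset from 180°W / 90°S: lon 162.4782°, lat 145.9788°.
Field: 162.4782/20 → 8 → I, 145.9788/10 → 14 → O; chars IO.
Square: 2.4782/2 → 1, 5.9788/1 → 5; chars 15.
Subsquare: 0.4782/0.0833333 → 5 → f, 0.9788/0.0416667 → 23 → x; chars fx.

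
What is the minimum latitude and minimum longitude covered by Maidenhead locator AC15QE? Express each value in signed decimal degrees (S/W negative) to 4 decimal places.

Field A=0, C=2: +0·20° lon, +2·10° lat → SW at lon -180°, lat -70°.
Square 1, 5: +1·2° lon, +5·1° lat → SW at lon -178°, lat -65°.
Subsquare q=16, e=4: +16·0.0833333° lon, +4·0.0416667° lat → SW at lon -176.667°, lat -64.8333°.
latitude -64.8333, longitude -176.6667.

-64.8333, -176.6667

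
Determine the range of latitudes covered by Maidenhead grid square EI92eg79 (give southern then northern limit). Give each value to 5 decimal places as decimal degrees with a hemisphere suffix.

7.71250° S, 7.70833° S

Field E=4, I=8: +4·20° lon, +8·10° lat → SW at lon -100°, lat -10°.
Square 9, 2: +9·2° lon, +2·1° lat → SW at lon -82°, lat -8°.
Subsquare e=4, g=6: +4·0.0833333° lon, +6·0.0416667° lat → SW at lon -81.6667°, lat -7.75°.
Extended square 7, 9: +7·0.00833333° lon, +9·0.00416667° lat → SW at lon -81.6083°, lat -7.7125°.
Cell spans 0.00833333° lon × 0.00416667° lat.
south 7.71250° S, north 7.70833° S.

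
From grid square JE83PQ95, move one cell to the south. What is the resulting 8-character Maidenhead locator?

JE83pq94

Latitude extended square 5; −1 → 4.
The longitude characters are unchanged.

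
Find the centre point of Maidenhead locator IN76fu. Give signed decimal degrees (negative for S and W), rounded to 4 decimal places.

Field I=8, N=13: +8·20° lon, +13·10° lat → SW at lon -20°, lat 40°.
Square 7, 6: +7·2° lon, +6·1° lat → SW at lon -6°, lat 46°.
Subsquare f=5, u=20: +5·0.0833333° lon, +20·0.0416667° lat → SW at lon -5.58333°, lat 46.8333°.
Cell spans 0.0833333° lon × 0.0416667° lat. Centre is SW corner plus half of each.
latitude 46.8542, longitude -5.5417.

46.8542, -5.5417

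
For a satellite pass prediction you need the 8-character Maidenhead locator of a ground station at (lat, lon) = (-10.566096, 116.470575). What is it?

OH89fk64

Offset from 180°W / 90°S: lon 296.47057°, lat 79.43390°.
Field: lon ⌊296.47057/20⌋ = 14 → O; lat ⌊79.43390/10⌋ = 7 → H.
Square: lon ⌊16.47057/2⌋ = 8; lat ⌊9.43390/1⌋ = 9.
Subsquare: lon ⌊0.47057/0.0833333⌋ = 5 → f; lat ⌊0.43390/0.0416667⌋ = 10 → k.
Extended square: lon ⌊0.05391/0.00833333⌋ = 6; lat ⌊0.01724/0.00416667⌋ = 4.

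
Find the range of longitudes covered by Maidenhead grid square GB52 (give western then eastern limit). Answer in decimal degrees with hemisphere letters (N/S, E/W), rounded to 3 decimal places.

Field G=6, B=1: +6·20° lon, +1·10° lat → SW at lon -60°, lat -80°.
Square 5, 2: +5·2° lon, +2·1° lat → SW at lon -50°, lat -78°.
Cell spans 2° lon × 1° lat.
west 50.000° W, east 48.000° W.

50.000° W, 48.000° W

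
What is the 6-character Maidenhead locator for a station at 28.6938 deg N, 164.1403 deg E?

Offset from 180°W / 90°S: lon 344.1403°, lat 118.6938°.
Field (20°×10°, letters A–R): lon ⌊344.1403/20⌋ = 17 → R; lat ⌊118.6938/10⌋ = 11 → L.
Square (2°×1°, digits 0–9): lon ⌊4.1403/2⌋ = 2; lat ⌊8.6938/1⌋ = 8.
Subsquare (5′×2.5′, letters a–x): lon ⌊0.1403/0.0833333⌋ = 1 → b; lat ⌊0.6938/0.0416667⌋ = 16 → q.

RL28bq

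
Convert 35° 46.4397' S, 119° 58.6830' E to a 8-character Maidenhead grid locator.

OF94xf74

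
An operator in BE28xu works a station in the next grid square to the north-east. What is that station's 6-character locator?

BE38av

Longitude subsquare x = 23; +1 → 24, wraps to 0 = a, carry into square.
Longitude square 2; +1 → 3.
Latitude subsquare u = 20; +1 → 21 = v.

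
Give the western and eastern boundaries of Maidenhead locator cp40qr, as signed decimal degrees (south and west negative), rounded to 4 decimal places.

-130.6667, -130.5833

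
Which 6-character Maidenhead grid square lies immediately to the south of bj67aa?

Latitude subsquare a = 0; −1 → -1, wraps to 23 = x, carry into square.
Latitude square 7; −1 → 6.
The longitude characters are unchanged.

BJ66ax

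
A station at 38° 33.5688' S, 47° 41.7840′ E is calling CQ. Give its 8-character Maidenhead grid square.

Shift to the Maidenhead origin (180°W, 90°S): lon 227.69640, lat 51.44052.
Field: lon ⌊227.69640/20⌋ = 11 → L; lat ⌊51.44052/10⌋ = 5 → F.
Square: lon ⌊7.69640/2⌋ = 3; lat ⌊1.44052/1⌋ = 1.
Subsquare: lon ⌊1.69640/0.0833333⌋ = 20 → u; lat ⌊0.44052/0.0416667⌋ = 10 → k.
Extended square: lon ⌊0.02973/0.00833333⌋ = 3; lat ⌊0.02385/0.00416667⌋ = 5.

LF31uk35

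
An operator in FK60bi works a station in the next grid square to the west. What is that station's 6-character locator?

Longitude subsquare b = 1; −1 → 0 = a.
The latitude characters are unchanged.

FK60ai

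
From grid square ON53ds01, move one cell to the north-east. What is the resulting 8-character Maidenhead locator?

Longitude extended square 0; +1 → 1.
Latitude extended square 1; +1 → 2.

ON53ds12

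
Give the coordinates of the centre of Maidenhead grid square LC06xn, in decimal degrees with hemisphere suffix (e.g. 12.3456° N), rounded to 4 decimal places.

Field L=11, C=2: +11·20° lon, +2·10° lat → SW at lon 40°, lat -70°.
Square 0, 6: +0·2° lon, +6·1° lat → SW at lon 40°, lat -64°.
Subsquare x=23, n=13: +23·0.0833333° lon, +13·0.0416667° lat → SW at lon 41.9167°, lat -63.4583°.
Cell spans 0.0833333° lon × 0.0416667° lat. Centre is SW corner plus half of each.
latitude 63.4375° S, longitude 41.9583° E.

63.4375° S, 41.9583° E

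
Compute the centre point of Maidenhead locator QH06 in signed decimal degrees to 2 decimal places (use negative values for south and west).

Field Q=16, H=7: +16·20° lon, +7·10° lat → SW at lon 140°, lat -20°.
Square 0, 6: +0·2° lon, +6·1° lat → SW at lon 140°, lat -14°.
Cell spans 2° lon × 1° lat. Centre is SW corner plus half of each.
latitude -13.50, longitude 141.00.

-13.50, 141.00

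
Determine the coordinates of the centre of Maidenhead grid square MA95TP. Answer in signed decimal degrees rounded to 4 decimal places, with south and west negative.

-84.3542, 79.6250

Field M=12, A=0: +12·20° lon, +0·10° lat → SW at lon 60°, lat -90°.
Square 9, 5: +9·2° lon, +5·1° lat → SW at lon 78°, lat -85°.
Subsquare t=19, p=15: +19·0.0833333° lon, +15·0.0416667° lat → SW at lon 79.5833°, lat -84.375°.
Cell spans 0.0833333° lon × 0.0416667° lat. Centre is SW corner plus half of each.
latitude -84.3542, longitude 79.6250.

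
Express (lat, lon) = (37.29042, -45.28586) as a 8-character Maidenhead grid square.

GM77ig59

Offset from 180°W / 90°S: lon 134.71414°, lat 127.29042°.
Field (20°×10°, letters A–R): lon ⌊134.71414/20⌋ = 6 → G; lat ⌊127.29042/10⌋ = 12 → M.
Square (2°×1°, digits 0–9): lon ⌊14.71414/2⌋ = 7; lat ⌊7.29042/1⌋ = 7.
Subsquare (5′×2.5′, letters a–x): lon ⌊0.71414/0.0833333⌋ = 8 → i; lat ⌊0.29042/0.0416667⌋ = 6 → g.
Extended square (30″×15″, digits 0–9): lon ⌊0.04747/0.00833333⌋ = 5; lat ⌊0.04042/0.00416667⌋ = 9.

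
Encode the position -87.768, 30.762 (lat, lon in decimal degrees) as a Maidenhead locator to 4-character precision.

KA52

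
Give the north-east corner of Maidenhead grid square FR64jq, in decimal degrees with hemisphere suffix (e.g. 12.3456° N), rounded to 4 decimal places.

Field F=5, R=17: +5·20° lon, +17·10° lat → SW at lon -80°, lat 80°.
Square 6, 4: +6·2° lon, +4·1° lat → SW at lon -68°, lat 84°.
Subsquare j=9, q=16: +9·0.0833333° lon, +16·0.0416667° lat → SW at lon -67.25°, lat 84.6667°.
Cell spans 0.0833333° lon × 0.0416667° lat. NE corner is SW corner plus one full cell.
latitude 84.7083° N, longitude 67.1667° W.

84.7083° N, 67.1667° W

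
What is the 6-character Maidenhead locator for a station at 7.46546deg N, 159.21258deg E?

QJ97ol

Offset from 180°W / 90°S: lon 339.2126°, lat 97.4655°.
Field (20°×10°, letters A–R): 339.2126/20 → 16 → Q, 97.4655/10 → 9 → J; chars QJ.
Square (2°×1°, digits 0–9): 19.2126/2 → 9, 7.4655/1 → 7; chars 97.
Subsquare (5′×2.5′, letters a–x): 1.2126/0.0833333 → 14 → o, 0.4655/0.0416667 → 11 → l; chars ol.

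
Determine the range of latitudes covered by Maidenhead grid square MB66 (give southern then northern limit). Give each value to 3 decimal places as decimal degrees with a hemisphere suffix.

Field M=12, B=1: +12·20° lon, +1·10° lat → SW at lon 60°, lat -80°.
Square 6, 6: +6·2° lon, +6·1° lat → SW at lon 72°, lat -74°.
Cell spans 2° lon × 1° lat.
south 74.000° S, north 73.000° S.

74.000° S, 73.000° S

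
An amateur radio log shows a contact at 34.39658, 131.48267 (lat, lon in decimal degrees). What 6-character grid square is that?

Offset from 180°W / 90°S: lon 311.4827°, lat 124.3966°.
Field: 311.4827/20 → 15 → P, 124.3966/10 → 12 → M; chars PM.
Square: 11.4827/2 → 5, 4.3966/1 → 4; chars 54.
Subsquare: 1.4827/0.0833333 → 17 → r, 0.3966/0.0416667 → 9 → j; chars rj.

PM54rj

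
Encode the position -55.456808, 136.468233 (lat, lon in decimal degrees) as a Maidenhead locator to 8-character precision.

PD84fn60

Shift to the Maidenhead origin (180°W, 90°S): lon 316.46823, lat 34.54319.
Field: 316.46823/20 → 15 → P, 34.54319/10 → 3 → D; chars PD.
Square: 16.46823/2 → 8, 4.54319/1 → 4; chars 84.
Subsquare: 0.46823/0.0833333 → 5 → f, 0.54319/0.0416667 → 13 → n; chars fn.
Extended square: 0.05157/0.00833333 → 6, 0.00153/0.00416667 → 0; chars 60.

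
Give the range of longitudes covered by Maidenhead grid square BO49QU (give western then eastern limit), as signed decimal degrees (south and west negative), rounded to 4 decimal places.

-150.6667, -150.5833

Field B=1, O=14: +1·20° lon, +14·10° lat → SW at lon -160°, lat 50°.
Square 4, 9: +4·2° lon, +9·1° lat → SW at lon -152°, lat 59°.
Subsquare q=16, u=20: +16·0.0833333° lon, +20·0.0416667° lat → SW at lon -150.667°, lat 59.8333°.
Cell spans 0.0833333° lon × 0.0416667° lat.
west -150.6667, east -150.5833.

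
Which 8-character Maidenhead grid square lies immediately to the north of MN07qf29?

Latitude extended square 9; +1 → 10, wraps to 0, carry into subsquare.
Latitude subsquare f = 5; +1 → 6 = g.
The longitude characters are unchanged.

MN07qg20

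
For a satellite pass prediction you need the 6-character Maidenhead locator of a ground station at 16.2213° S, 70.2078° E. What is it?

MH53cs

Offset from 180°W / 90°S: lon 250.2078°, lat 73.7787°.
Field: lon ⌊250.2078/20⌋ = 12 → M; lat ⌊73.7787/10⌋ = 7 → H.
Square: lon ⌊10.2078/2⌋ = 5; lat ⌊3.7787/1⌋ = 3.
Subsquare: lon ⌊0.2078/0.0833333⌋ = 2 → c; lat ⌊0.7787/0.0416667⌋ = 18 → s.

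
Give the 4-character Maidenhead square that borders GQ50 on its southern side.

GP59

Latitude square 0; −1 → -1, wraps to 9, carry into field.
Latitude field Q = 16; −1 → 15 = P.
The longitude characters are unchanged.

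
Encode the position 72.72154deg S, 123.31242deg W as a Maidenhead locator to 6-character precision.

CB87ig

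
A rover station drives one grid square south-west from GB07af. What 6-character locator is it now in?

FB97xe

Longitude subsquare a = 0; −1 → -1, wraps to 23 = x, carry into square.
Longitude square 0; −1 → -1, wraps to 9, carry into field.
Longitude field G = 6; −1 → 5 = F.
Latitude subsquare f = 5; −1 → 4 = e.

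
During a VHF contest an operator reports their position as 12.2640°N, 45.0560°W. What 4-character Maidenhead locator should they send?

GK72

Shift to the Maidenhead origin (180°W, 90°S): lon 134.94, lat 102.26.
Field: 134.94/20 → 6 → G, 102.26/10 → 10 → K; chars GK.
Square: 14.94/2 → 7, 2.26/1 → 2; chars 72.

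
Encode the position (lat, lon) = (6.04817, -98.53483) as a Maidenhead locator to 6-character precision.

Shift to the Maidenhead origin (180°W, 90°S): lon 81.4652, lat 96.0482.
Field (20°×10°, letters A–R): 81.4652/20 → 4 → E, 96.0482/10 → 9 → J; chars EJ.
Square (2°×1°, digits 0–9): 1.4652/2 → 0, 6.0482/1 → 6; chars 06.
Subsquare (5′×2.5′, letters a–x): 1.4652/0.0833333 → 17 → r, 0.0482/0.0416667 → 1 → b; chars rb.

EJ06rb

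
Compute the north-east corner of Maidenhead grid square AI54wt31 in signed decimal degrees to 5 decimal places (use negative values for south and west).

Field A=0, I=8: +0·20° lon, +8·10° lat → SW at lon -180°, lat -10°.
Square 5, 4: +5·2° lon, +4·1° lat → SW at lon -170°, lat -6°.
Subsquare w=22, t=19: +22·0.0833333° lon, +19·0.0416667° lat → SW at lon -168.167°, lat -5.20833°.
Extended square 3, 1: +3·0.00833333° lon, +1·0.00416667° lat → SW at lon -168.142°, lat -5.20417°.
Cell spans 0.00833333° lon × 0.00416667° lat. NE corner is SW corner plus one full cell.
latitude -5.20000, longitude -168.13333.

-5.20000, -168.13333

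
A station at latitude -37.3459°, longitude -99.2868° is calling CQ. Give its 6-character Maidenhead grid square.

Offset from 180°W / 90°S: lon 80.7132°, lat 52.6541°.
Field (20°×10°, letters A–R): 80.7132/20 → 4 → E, 52.6541/10 → 5 → F; chars EF.
Square (2°×1°, digits 0–9): 0.7132/2 → 0, 2.6541/1 → 2; chars 02.
Subsquare (5′×2.5′, letters a–x): 0.7132/0.0833333 → 8 → i, 0.6541/0.0416667 → 15 → p; chars ip.

EF02ip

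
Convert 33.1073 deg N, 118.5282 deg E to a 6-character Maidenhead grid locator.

Offset from 180°W / 90°S: lon 298.5282°, lat 123.1073°.
Field: lon ⌊298.5282/20⌋ = 14 → O; lat ⌊123.1073/10⌋ = 12 → M.
Square: lon ⌊18.5282/2⌋ = 9; lat ⌊3.1073/1⌋ = 3.
Subsquare: lon ⌊0.5282/0.0833333⌋ = 6 → g; lat ⌊0.1073/0.0416667⌋ = 2 → c.

OM93gc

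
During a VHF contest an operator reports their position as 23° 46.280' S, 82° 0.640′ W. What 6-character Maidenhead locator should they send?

EG86xf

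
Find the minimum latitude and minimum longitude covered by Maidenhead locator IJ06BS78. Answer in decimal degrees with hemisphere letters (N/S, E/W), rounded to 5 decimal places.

6.78333° N, 19.85833° W

Field I=8, J=9: +8·20° lon, +9·10° lat → SW at lon -20°, lat 0°.
Square 0, 6: +0·2° lon, +6·1° lat → SW at lon -20°, lat 6°.
Subsquare b=1, s=18: +1·0.0833333° lon, +18·0.0416667° lat → SW at lon -19.9167°, lat 6.75°.
Extended square 7, 8: +7·0.00833333° lon, +8·0.00416667° lat → SW at lon -19.8583°, lat 6.78333°.
latitude 6.78333° N, longitude 19.85833° W.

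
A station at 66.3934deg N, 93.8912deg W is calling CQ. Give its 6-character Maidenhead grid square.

EP36bj

Offset from 180°W / 90°S: lon 86.1088°, lat 156.3934°.
Field: lon ⌊86.1088/20⌋ = 4 → E; lat ⌊156.3934/10⌋ = 15 → P.
Square: lon ⌊6.1088/2⌋ = 3; lat ⌊6.3934/1⌋ = 6.
Subsquare: lon ⌊0.1088/0.0833333⌋ = 1 → b; lat ⌊0.3934/0.0416667⌋ = 9 → j.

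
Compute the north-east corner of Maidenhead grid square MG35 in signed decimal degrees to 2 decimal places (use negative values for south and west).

Field M=12, G=6: +12·20° lon, +6·10° lat → SW at lon 60°, lat -30°.
Square 3, 5: +3·2° lon, +5·1° lat → SW at lon 66°, lat -25°.
Cell spans 2° lon × 1° lat. NE corner is SW corner plus one full cell.
latitude -24.00, longitude 68.00.

-24.00, 68.00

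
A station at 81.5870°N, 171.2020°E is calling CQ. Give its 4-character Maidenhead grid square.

RR51

Shift to the Maidenhead origin (180°W, 90°S): lon 351.20, lat 171.59.
Field: lon ⌊351.20/20⌋ = 17 → R; lat ⌊171.59/10⌋ = 17 → R.
Square: lon ⌊11.20/2⌋ = 5; lat ⌊1.59/1⌋ = 1.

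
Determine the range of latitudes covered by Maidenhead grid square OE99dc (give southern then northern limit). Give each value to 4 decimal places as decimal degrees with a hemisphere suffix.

40.9167° S, 40.8750° S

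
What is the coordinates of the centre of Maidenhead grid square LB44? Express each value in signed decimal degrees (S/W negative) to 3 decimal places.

Field L=11, B=1: +11·20° lon, +1·10° lat → SW at lon 40°, lat -80°.
Square 4, 4: +4·2° lon, +4·1° lat → SW at lon 48°, lat -76°.
Cell spans 2° lon × 1° lat. Centre is SW corner plus half of each.
latitude -75.500, longitude 49.000.

-75.500, 49.000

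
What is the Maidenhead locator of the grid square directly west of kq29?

KQ19

Longitude square 2; −1 → 1.
The latitude characters are unchanged.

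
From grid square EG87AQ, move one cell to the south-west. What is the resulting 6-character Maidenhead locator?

EG77xp

Longitude subsquare a = 0; −1 → -1, wraps to 23 = x, carry into square.
Longitude square 8; −1 → 7.
Latitude subsquare q = 16; −1 → 15 = p.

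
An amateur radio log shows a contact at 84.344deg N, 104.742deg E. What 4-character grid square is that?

Shift to the Maidenhead origin (180°W, 90°S): lon 284.74, lat 174.34.
Field (20°×10°, letters A–R): lon ⌊284.74/20⌋ = 14 → O; lat ⌊174.34/10⌋ = 17 → R.
Square (2°×1°, digits 0–9): lon ⌊4.74/2⌋ = 2; lat ⌊4.34/1⌋ = 4.

OR24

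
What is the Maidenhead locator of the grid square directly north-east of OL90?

PL01

Longitude square 9; +1 → 10, wraps to 0, carry into field.
Longitude field O = 14; +1 → 15 = P.
Latitude square 0; +1 → 1.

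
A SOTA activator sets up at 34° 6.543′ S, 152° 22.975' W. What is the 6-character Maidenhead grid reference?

BF35tv

Add 180° to longitude and 90° to latitude: 27.6171, 55.8909.
Field: lon ⌊27.6171/20⌋ = 1 → B; lat ⌊55.8909/10⌋ = 5 → F.
Square: lon ⌊7.6171/2⌋ = 3; lat ⌊5.8909/1⌋ = 5.
Subsquare: lon ⌊1.6171/0.0833333⌋ = 19 → t; lat ⌊0.8909/0.0416667⌋ = 21 → v.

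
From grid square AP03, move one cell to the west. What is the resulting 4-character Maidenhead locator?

RP93

Longitude square 0; −1 → -1, wraps to 9, carry into field.
Longitude field A = 0; −1 → -1, wraps to 17 = R, wrapping around the antimeridian.
The latitude characters are unchanged.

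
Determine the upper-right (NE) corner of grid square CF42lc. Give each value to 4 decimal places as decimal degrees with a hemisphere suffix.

Field C=2, F=5: +2·20° lon, +5·10° lat → SW at lon -140°, lat -40°.
Square 4, 2: +4·2° lon, +2·1° lat → SW at lon -132°, lat -38°.
Subsquare l=11, c=2: +11·0.0833333° lon, +2·0.0416667° lat → SW at lon -131.083°, lat -37.9167°.
Cell spans 0.0833333° lon × 0.0416667° lat. NE corner is SW corner plus one full cell.
latitude 37.8750° S, longitude 131.0000° W.

37.8750° S, 131.0000° W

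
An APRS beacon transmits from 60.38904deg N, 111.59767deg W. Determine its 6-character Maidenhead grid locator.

DP40ej

Add 180° to longitude and 90° to latitude: 68.4023, 150.3890.
Field: lon ⌊68.4023/20⌋ = 3 → D; lat ⌊150.3890/10⌋ = 15 → P.
Square: lon ⌊8.4023/2⌋ = 4; lat ⌊0.3890/1⌋ = 0.
Subsquare: lon ⌊0.4023/0.0833333⌋ = 4 → e; lat ⌊0.3890/0.0416667⌋ = 9 → j.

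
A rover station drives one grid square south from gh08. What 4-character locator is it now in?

GH07

Latitude square 8; −1 → 7.
The longitude characters are unchanged.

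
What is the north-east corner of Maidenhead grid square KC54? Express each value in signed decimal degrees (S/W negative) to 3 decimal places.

Field K=10, C=2: +10·20° lon, +2·10° lat → SW at lon 20°, lat -70°.
Square 5, 4: +5·2° lon, +4·1° lat → SW at lon 30°, lat -66°.
Cell spans 2° lon × 1° lat. NE corner is SW corner plus one full cell.
latitude -65.000, longitude 32.000.

-65.000, 32.000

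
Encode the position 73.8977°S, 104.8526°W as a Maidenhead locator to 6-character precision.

DB76nc

Shift to the Maidenhead origin (180°W, 90°S): lon 75.1474, lat 16.1023.
Field: 75.1474/20 → 3 → D, 16.1023/10 → 1 → B; chars DB.
Square: 15.1474/2 → 7, 6.1023/1 → 6; chars 76.
Subsquare: 1.1474/0.0833333 → 13 → n, 0.1023/0.0416667 → 2 → c; chars nc.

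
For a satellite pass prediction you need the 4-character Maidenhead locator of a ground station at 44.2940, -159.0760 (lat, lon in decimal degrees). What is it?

Shift to the Maidenhead origin (180°W, 90°S): lon 20.92, lat 134.29.
Field (20°×10°, letters A–R): lon ⌊20.92/20⌋ = 1 → B; lat ⌊134.29/10⌋ = 13 → N.
Square (2°×1°, digits 0–9): lon ⌊0.92/2⌋ = 0; lat ⌊4.29/1⌋ = 4.

BN04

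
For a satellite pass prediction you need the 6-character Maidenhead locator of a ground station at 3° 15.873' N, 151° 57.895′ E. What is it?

QJ53xg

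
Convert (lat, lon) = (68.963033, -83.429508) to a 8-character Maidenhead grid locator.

Offset from 180°W / 90°S: lon 96.57049°, lat 158.96303°.
Field (20°×10°, letters A–R): lon ⌊96.57049/20⌋ = 4 → E; lat ⌊158.96303/10⌋ = 15 → P.
Square (2°×1°, digits 0–9): lon ⌊16.57049/2⌋ = 8; lat ⌊8.96303/1⌋ = 8.
Subsquare (5′×2.5′, letters a–x): lon ⌊0.57049/0.0833333⌋ = 6 → g; lat ⌊0.96303/0.0416667⌋ = 23 → x.
Extended square (30″×15″, digits 0–9): lon ⌊0.07049/0.00833333⌋ = 8; lat ⌊0.00470/0.00416667⌋ = 1.

EP88gx81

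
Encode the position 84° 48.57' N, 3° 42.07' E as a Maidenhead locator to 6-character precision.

Add 180° to longitude and 90° to latitude: 183.7012, 174.8095.
Field (20°×10°, letters A–R): lon ⌊183.7012/20⌋ = 9 → J; lat ⌊174.8095/10⌋ = 17 → R.
Square (2°×1°, digits 0–9): lon ⌊3.7012/2⌋ = 1; lat ⌊4.8095/1⌋ = 4.
Subsquare (5′×2.5′, letters a–x): lon ⌊1.7012/0.0833333⌋ = 20 → u; lat ⌊0.8095/0.0416667⌋ = 19 → t.

JR14ut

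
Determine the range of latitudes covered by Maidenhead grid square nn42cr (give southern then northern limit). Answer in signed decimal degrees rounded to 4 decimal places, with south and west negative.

42.7083, 42.7500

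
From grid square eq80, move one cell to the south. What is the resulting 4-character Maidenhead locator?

Latitude square 0; −1 → -1, wraps to 9, carry into field.
Latitude field Q = 16; −1 → 15 = P.
The longitude characters are unchanged.

EP89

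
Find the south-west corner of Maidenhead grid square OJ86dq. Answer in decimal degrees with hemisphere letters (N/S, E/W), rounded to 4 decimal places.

Field O=14, J=9: +14·20° lon, +9·10° lat → SW at lon 100°, lat 0°.
Square 8, 6: +8·2° lon, +6·1° lat → SW at lon 116°, lat 6°.
Subsquare d=3, q=16: +3·0.0833333° lon, +16·0.0416667° lat → SW at lon 116.25°, lat 6.66667°.
latitude 6.6667° N, longitude 116.2500° E.

6.6667° N, 116.2500° E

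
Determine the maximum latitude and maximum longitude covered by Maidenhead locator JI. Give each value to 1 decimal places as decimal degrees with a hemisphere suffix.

0.0° N, 20.0° E

Field J=9, I=8: +9·20° lon, +8·10° lat → SW at lon 0°, lat -10°.
Cell spans 20° lon × 10° lat. NE corner is SW corner plus one full cell.
latitude 0.0° N, longitude 20.0° E.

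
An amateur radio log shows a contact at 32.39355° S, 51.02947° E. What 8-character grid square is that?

LF57mo35

Add 180° to longitude and 90° to latitude: 231.02947, 57.60645.
Field: 231.02947/20 → 11 → L, 57.60645/10 → 5 → F; chars LF.
Square: 11.02947/2 → 5, 7.60645/1 → 7; chars 57.
Subsquare: 1.02947/0.0833333 → 12 → m, 0.60645/0.0416667 → 14 → o; chars mo.
Extended square: 0.02947/0.00833333 → 3, 0.02312/0.00416667 → 5; chars 35.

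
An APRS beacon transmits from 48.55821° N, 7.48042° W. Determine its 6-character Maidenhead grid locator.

IN68gn

Add 180° to longitude and 90° to latitude: 172.5196, 138.5582.
Field: lon ⌊172.5196/20⌋ = 8 → I; lat ⌊138.5582/10⌋ = 13 → N.
Square: lon ⌊12.5196/2⌋ = 6; lat ⌊8.5582/1⌋ = 8.
Subsquare: lon ⌊0.5196/0.0833333⌋ = 6 → g; lat ⌊0.5582/0.0416667⌋ = 13 → n.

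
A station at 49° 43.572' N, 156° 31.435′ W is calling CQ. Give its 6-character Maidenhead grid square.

BN19rr

Offset from 180°W / 90°S: lon 23.4761°, lat 139.7262°.
Field: 23.4761/20 → 1 → B, 139.7262/10 → 13 → N; chars BN.
Square: 3.4761/2 → 1, 9.7262/1 → 9; chars 19.
Subsquare: 1.4761/0.0833333 → 17 → r, 0.7262/0.0416667 → 17 → r; chars rr.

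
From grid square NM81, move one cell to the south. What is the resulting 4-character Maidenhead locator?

NM80

Latitude square 1; −1 → 0.
The longitude characters are unchanged.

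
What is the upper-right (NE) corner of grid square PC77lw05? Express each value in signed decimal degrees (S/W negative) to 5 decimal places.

-62.05833, 134.92500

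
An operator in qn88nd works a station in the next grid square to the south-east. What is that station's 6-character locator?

QN88oc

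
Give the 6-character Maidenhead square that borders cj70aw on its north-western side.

CJ60xx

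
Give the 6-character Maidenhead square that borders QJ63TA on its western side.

Longitude subsquare t = 19; −1 → 18 = s.
The latitude characters are unchanged.

QJ63sa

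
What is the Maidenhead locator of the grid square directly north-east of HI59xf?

Longitude subsquare x = 23; +1 → 24, wraps to 0 = a, carry into square.
Longitude square 5; +1 → 6.
Latitude subsquare f = 5; +1 → 6 = g.

HI69ag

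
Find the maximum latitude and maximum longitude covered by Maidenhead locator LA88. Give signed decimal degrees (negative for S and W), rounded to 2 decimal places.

-81.00, 58.00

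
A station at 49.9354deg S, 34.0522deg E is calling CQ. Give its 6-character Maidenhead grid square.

Add 180° to longitude and 90° to latitude: 214.0522, 40.0646.
Field: 214.0522/20 → 10 → K, 40.0646/10 → 4 → E; chars KE.
Square: 14.0522/2 → 7, 0.0646/1 → 0; chars 70.
Subsquare: 0.0522/0.0833333 → 0 → a, 0.0646/0.0416667 → 1 → b; chars ab.

KE70ab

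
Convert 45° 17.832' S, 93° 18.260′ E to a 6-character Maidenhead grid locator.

NE64pq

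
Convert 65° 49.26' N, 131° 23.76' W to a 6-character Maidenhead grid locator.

CP45ht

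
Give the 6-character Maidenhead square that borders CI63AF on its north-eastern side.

CI63bg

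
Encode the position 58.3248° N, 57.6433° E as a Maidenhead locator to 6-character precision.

LO88th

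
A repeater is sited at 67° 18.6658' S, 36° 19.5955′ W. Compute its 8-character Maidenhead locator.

Offset from 180°W / 90°S: lon 143.67341°, lat 22.68890°.
Field: lon ⌊143.67341/20⌋ = 7 → H; lat ⌊22.68890/10⌋ = 2 → C.
Square: lon ⌊3.67341/2⌋ = 1; lat ⌊2.68890/1⌋ = 2.
Subsquare: lon ⌊1.67341/0.0833333⌋ = 20 → u; lat ⌊0.68890/0.0416667⌋ = 16 → q.
Extended square: lon ⌊0.00674/0.00833333⌋ = 0; lat ⌊0.02224/0.00416667⌋ = 5.

HC12uq05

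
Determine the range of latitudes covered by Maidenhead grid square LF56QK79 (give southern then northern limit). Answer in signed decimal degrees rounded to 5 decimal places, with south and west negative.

Field L=11, F=5: +11·20° lon, +5·10° lat → SW at lon 40°, lat -40°.
Square 5, 6: +5·2° lon, +6·1° lat → SW at lon 50°, lat -34°.
Subsquare q=16, k=10: +16·0.0833333° lon, +10·0.0416667° lat → SW at lon 51.3333°, lat -33.5833°.
Extended square 7, 9: +7·0.00833333° lon, +9·0.00416667° lat → SW at lon 51.3917°, lat -33.5458°.
Cell spans 0.00833333° lon × 0.00416667° lat.
south -33.54583, north -33.54167.

-33.54583, -33.54167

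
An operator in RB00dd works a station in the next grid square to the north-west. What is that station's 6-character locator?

RB00ce

Longitude subsquare d = 3; −1 → 2 = c.
Latitude subsquare d = 3; +1 → 4 = e.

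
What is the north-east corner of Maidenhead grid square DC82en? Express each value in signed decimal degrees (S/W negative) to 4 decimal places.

-67.4167, -103.5833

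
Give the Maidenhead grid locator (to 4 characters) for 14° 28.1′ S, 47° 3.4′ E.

Add 180° to longitude and 90° to latitude: 227.06, 75.53.
Field: 227.06/20 → 11 → L, 75.53/10 → 7 → H; chars LH.
Square: 7.06/2 → 3, 5.53/1 → 5; chars 35.

LH35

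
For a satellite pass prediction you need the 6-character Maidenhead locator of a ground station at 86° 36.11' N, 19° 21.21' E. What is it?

JR96qo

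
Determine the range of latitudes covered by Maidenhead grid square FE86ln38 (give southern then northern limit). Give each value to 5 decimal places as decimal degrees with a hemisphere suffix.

Field F=5, E=4: +5·20° lon, +4·10° lat → SW at lon -80°, lat -50°.
Square 8, 6: +8·2° lon, +6·1° lat → SW at lon -64°, lat -44°.
Subsquare l=11, n=13: +11·0.0833333° lon, +13·0.0416667° lat → SW at lon -63.0833°, lat -43.4583°.
Extended square 3, 8: +3·0.00833333° lon, +8·0.00416667° lat → SW at lon -63.0583°, lat -43.425°.
Cell spans 0.00833333° lon × 0.00416667° lat.
south 43.42500° S, north 43.42083° S.

43.42500° S, 43.42083° S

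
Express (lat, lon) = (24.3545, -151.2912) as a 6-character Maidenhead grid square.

Add 180° to longitude and 90° to latitude: 28.7088, 114.3545.
Field: lon ⌊28.7088/20⌋ = 1 → B; lat ⌊114.3545/10⌋ = 11 → L.
Square: lon ⌊8.7088/2⌋ = 4; lat ⌊4.3545/1⌋ = 4.
Subsquare: lon ⌊0.7088/0.0833333⌋ = 8 → i; lat ⌊0.3545/0.0416667⌋ = 8 → i.

BL44ii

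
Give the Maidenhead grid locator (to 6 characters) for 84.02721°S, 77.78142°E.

Add 180° to longitude and 90° to latitude: 257.7814, 5.9728.
Field: 257.7814/20 → 12 → M, 5.9728/10 → 0 → A; chars MA.
Square: 17.7814/2 → 8, 5.9728/1 → 5; chars 85.
Subsquare: 1.7814/0.0833333 → 21 → v, 0.9728/0.0416667 → 23 → x; chars vx.

MA85vx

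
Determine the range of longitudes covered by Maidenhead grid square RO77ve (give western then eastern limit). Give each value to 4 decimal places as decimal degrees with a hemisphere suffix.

175.7500° E, 175.8333° E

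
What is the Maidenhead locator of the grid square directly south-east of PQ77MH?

Longitude subsquare m = 12; +1 → 13 = n.
Latitude subsquare h = 7; −1 → 6 = g.

PQ77ng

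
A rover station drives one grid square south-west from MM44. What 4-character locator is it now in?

MM33

Longitude square 4; −1 → 3.
Latitude square 4; −1 → 3.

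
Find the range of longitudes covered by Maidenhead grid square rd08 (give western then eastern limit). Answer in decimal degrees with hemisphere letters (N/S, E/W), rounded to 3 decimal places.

Field R=17, D=3: +17·20° lon, +3·10° lat → SW at lon 160°, lat -60°.
Square 0, 8: +0·2° lon, +8·1° lat → SW at lon 160°, lat -52°.
Cell spans 2° lon × 1° lat.
west 160.000° E, east 162.000° E.

160.000° E, 162.000° E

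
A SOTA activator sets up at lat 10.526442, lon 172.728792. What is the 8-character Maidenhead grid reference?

RK60im76

Add 180° to longitude and 90° to latitude: 352.72879, 100.52644.
Field: lon ⌊352.72879/20⌋ = 17 → R; lat ⌊100.52644/10⌋ = 10 → K.
Square: lon ⌊12.72879/2⌋ = 6; lat ⌊0.52644/1⌋ = 0.
Subsquare: lon ⌊0.72879/0.0833333⌋ = 8 → i; lat ⌊0.52644/0.0416667⌋ = 12 → m.
Extended square: lon ⌊0.06213/0.00833333⌋ = 7; lat ⌊0.02644/0.00416667⌋ = 6.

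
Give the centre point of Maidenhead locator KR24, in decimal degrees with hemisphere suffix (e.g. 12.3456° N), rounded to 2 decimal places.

84.50° N, 25.00° E

Field K=10, R=17: +10·20° lon, +17·10° lat → SW at lon 20°, lat 80°.
Square 2, 4: +2·2° lon, +4·1° lat → SW at lon 24°, lat 84°.
Cell spans 2° lon × 1° lat. Centre is SW corner plus half of each.
latitude 84.50° N, longitude 25.00° E.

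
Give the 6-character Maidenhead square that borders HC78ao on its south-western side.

HC68xn

Longitude subsquare a = 0; −1 → -1, wraps to 23 = x, carry into square.
Longitude square 7; −1 → 6.
Latitude subsquare o = 14; −1 → 13 = n.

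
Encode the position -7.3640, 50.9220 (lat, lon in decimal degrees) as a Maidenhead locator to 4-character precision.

Add 180° to longitude and 90° to latitude: 230.92, 82.64.
Field: lon ⌊230.92/20⌋ = 11 → L; lat ⌊82.64/10⌋ = 8 → I.
Square: lon ⌊10.92/2⌋ = 5; lat ⌊2.64/1⌋ = 2.

LI52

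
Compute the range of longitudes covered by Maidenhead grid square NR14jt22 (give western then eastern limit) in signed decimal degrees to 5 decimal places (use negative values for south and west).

82.76667, 82.77500

Field N=13, R=17: +13·20° lon, +17·10° lat → SW at lon 80°, lat 80°.
Square 1, 4: +1·2° lon, +4·1° lat → SW at lon 82°, lat 84°.
Subsquare j=9, t=19: +9·0.0833333° lon, +19·0.0416667° lat → SW at lon 82.75°, lat 84.7917°.
Extended square 2, 2: +2·0.00833333° lon, +2·0.00416667° lat → SW at lon 82.7667°, lat 84.8°.
Cell spans 0.00833333° lon × 0.00416667° lat.
west 82.76667, east 82.77500.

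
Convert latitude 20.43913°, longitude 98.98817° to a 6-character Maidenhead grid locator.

Shift to the Maidenhead origin (180°W, 90°S): lon 278.9882, lat 110.4391.
Field: lon ⌊278.9882/20⌋ = 13 → N; lat ⌊110.4391/10⌋ = 11 → L.
Square: lon ⌊18.9882/2⌋ = 9; lat ⌊0.4391/1⌋ = 0.
Subsquare: lon ⌊0.9882/0.0833333⌋ = 11 → l; lat ⌊0.4391/0.0416667⌋ = 10 → k.

NL90lk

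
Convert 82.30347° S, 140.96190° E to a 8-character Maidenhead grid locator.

QA07lq57

Add 180° to longitude and 90° to latitude: 320.96190, 7.69653.
Field (20°×10°, letters A–R): lon ⌊320.96190/20⌋ = 16 → Q; lat ⌊7.69653/10⌋ = 0 → A.
Square (2°×1°, digits 0–9): lon ⌊0.96190/2⌋ = 0; lat ⌊7.69653/1⌋ = 7.
Subsquare (5′×2.5′, letters a–x): lon ⌊0.96190/0.0833333⌋ = 11 → l; lat ⌊0.69653/0.0416667⌋ = 16 → q.
Extended square (30″×15″, digits 0–9): lon ⌊0.04523/0.00833333⌋ = 5; lat ⌊0.02986/0.00416667⌋ = 7.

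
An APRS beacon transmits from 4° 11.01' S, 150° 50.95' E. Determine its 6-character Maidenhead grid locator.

QI55kt

Shift to the Maidenhead origin (180°W, 90°S): lon 330.8492, lat 85.8165.
Field: 330.8492/20 → 16 → Q, 85.8165/10 → 8 → I; chars QI.
Square: 10.8492/2 → 5, 5.8165/1 → 5; chars 55.
Subsquare: 0.8492/0.0833333 → 10 → k, 0.8165/0.0416667 → 19 → t; chars kt.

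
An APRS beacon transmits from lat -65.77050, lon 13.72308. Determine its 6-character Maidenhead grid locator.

Offset from 180°W / 90°S: lon 193.7231°, lat 24.2295°.
Field: 193.7231/20 → 9 → J, 24.2295/10 → 2 → C; chars JC.
Square: 13.7231/2 → 6, 4.2295/1 → 4; chars 64.
Subsquare: 1.7231/0.0833333 → 20 → u, 0.2295/0.0416667 → 5 → f; chars uf.

JC64uf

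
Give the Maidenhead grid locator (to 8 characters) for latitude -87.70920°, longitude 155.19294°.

QA72og39

Offset from 180°W / 90°S: lon 335.19294°, lat 2.29080°.
Field: lon ⌊335.19294/20⌋ = 16 → Q; lat ⌊2.29080/10⌋ = 0 → A.
Square: lon ⌊15.19294/2⌋ = 7; lat ⌊2.29080/1⌋ = 2.
Subsquare: lon ⌊1.19294/0.0833333⌋ = 14 → o; lat ⌊0.29080/0.0416667⌋ = 6 → g.
Extended square: lon ⌊0.02627/0.00833333⌋ = 3; lat ⌊0.04080/0.00416667⌋ = 9.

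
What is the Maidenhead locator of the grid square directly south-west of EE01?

DE90

Longitude square 0; −1 → -1, wraps to 9, carry into field.
Longitude field E = 4; −1 → 3 = D.
Latitude square 1; −1 → 0.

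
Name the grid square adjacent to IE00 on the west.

HE90

Longitude square 0; −1 → -1, wraps to 9, carry into field.
Longitude field I = 8; −1 → 7 = H.
The latitude characters are unchanged.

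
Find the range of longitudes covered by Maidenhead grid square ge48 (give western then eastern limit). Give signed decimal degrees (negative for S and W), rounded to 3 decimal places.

Field G=6, E=4: +6·20° lon, +4·10° lat → SW at lon -60°, lat -50°.
Square 4, 8: +4·2° lon, +8·1° lat → SW at lon -52°, lat -42°.
Cell spans 2° lon × 1° lat.
west -52.000, east -50.000.

-52.000, -50.000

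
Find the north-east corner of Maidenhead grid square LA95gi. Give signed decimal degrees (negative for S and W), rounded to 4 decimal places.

-84.6250, 58.5833

Field L=11, A=0: +11·20° lon, +0·10° lat → SW at lon 40°, lat -90°.
Square 9, 5: +9·2° lon, +5·1° lat → SW at lon 58°, lat -85°.
Subsquare g=6, i=8: +6·0.0833333° lon, +8·0.0416667° lat → SW at lon 58.5°, lat -84.6667°.
Cell spans 0.0833333° lon × 0.0416667° lat. NE corner is SW corner plus one full cell.
latitude -84.6250, longitude 58.5833.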